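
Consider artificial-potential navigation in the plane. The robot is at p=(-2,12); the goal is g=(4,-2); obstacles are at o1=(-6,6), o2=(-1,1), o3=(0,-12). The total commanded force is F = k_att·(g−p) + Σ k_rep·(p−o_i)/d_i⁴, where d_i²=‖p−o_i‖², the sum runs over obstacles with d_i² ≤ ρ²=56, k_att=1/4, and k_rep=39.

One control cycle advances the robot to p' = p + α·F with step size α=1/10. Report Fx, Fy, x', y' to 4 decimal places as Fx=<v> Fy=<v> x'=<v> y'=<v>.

Fx=1.5577 Fy=-3.4135 x'=-1.8442 y'=11.6587

F_att = 1/4·(g−p) = 1/4·(6,-14) = (1.5000,-3.5000)
o1: d²=52 ≤ ρ²=56; F_rep = 39·(4,6)/52² = (0.0577,0.0865)
o2: d²=122 > ρ²=56 → inactive
o3: d²=580 > ρ²=56 → inactive
F = F_att + ΣF_rep = (1.5577,-3.4135)
p' = p + 1/10·F = (-1.8442,11.6587)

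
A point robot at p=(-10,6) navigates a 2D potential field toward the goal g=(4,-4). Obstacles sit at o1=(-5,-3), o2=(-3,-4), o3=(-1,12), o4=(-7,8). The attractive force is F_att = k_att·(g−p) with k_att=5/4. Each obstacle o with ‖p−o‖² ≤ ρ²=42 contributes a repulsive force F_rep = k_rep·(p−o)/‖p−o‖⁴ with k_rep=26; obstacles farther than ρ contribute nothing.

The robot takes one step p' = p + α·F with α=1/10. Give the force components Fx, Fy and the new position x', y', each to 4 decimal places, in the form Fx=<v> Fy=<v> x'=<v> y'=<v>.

Fx=17.0385 Fy=-12.8077 x'=-8.2962 y'=4.7192

F_att = 5/4·(g−p) = 5/4·(14,-10) = (17.5000,-12.5000)
o1: d²=106 > ρ²=42 → inactive
o2: d²=149 > ρ²=42 → inactive
o3: d²=117 > ρ²=42 → inactive
o4: d²=13 ≤ ρ²=42; F_rep = 26·(-3,-2)/13² = (-0.4615,-0.3077)
F = F_att + ΣF_rep = (17.0385,-12.8077)
p' = p + 1/10·F = (-8.2962,4.7192)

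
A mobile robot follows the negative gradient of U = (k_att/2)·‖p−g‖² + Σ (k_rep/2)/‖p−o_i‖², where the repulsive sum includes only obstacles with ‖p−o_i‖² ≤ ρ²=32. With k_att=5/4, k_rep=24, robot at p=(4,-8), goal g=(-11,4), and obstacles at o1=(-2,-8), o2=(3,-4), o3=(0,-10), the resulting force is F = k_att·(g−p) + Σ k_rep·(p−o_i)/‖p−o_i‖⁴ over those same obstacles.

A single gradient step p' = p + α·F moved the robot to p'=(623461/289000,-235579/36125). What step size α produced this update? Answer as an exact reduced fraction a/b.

F_att = 5/4·(g−p) = 5/4·(-15,12) = (-18.7500,15.0000)
o1: d²=36 > ρ²=32 → inactive
o2: d²=17 ≤ ρ²=32; F_rep = 24·(1,-4)/17² = (0.0830,-0.3322)
o3: d²=20 ≤ ρ²=32; F_rep = 24·(4,2)/20² = (0.2400,0.1200)
F = F_att + ΣF_rep = (-18.4270,14.7878)
Δp = p'−p = (-1.8427,1.4788); α = Δx/Fx = (-532539/289000) / (-532539/28900) = 1/10
check: Δy/Fy = (53421/36125) / (106842/7225) = 1/10 ✓

α = 1/10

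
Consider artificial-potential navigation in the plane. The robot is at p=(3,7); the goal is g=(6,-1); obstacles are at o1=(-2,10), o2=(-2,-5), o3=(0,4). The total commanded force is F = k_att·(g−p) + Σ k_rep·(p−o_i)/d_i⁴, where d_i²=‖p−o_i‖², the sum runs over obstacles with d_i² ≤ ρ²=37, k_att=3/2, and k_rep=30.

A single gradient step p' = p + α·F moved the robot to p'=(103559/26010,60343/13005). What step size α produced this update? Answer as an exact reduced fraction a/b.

F_att = 3/2·(g−p) = 3/2·(3,-8) = (4.5000,-12.0000)
o1: d²=34 ≤ ρ²=37; F_rep = 30·(5,-3)/34² = (0.1298,-0.0779)
o2: d²=169 > ρ²=37 → inactive
o3: d²=18 ≤ ρ²=37; F_rep = 30·(3,3)/18² = (0.2778,0.2778)
F = F_att + ΣF_rep = (4.9075,-11.8001)
Δp = p'−p = (0.9815,-2.3600); α = Δx/Fx = (25529/26010) / (25529/5202) = 1/5
check: Δy/Fy = (-30692/13005) / (-30692/2601) = 1/5 ✓

α = 1/5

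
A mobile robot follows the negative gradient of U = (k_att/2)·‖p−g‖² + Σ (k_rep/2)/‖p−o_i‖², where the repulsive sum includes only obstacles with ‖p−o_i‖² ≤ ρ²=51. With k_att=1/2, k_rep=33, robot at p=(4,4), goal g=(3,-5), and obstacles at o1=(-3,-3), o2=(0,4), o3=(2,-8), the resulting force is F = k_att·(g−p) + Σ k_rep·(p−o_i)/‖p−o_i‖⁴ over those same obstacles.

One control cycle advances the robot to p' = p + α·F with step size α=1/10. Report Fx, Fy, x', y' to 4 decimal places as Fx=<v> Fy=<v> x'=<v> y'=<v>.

F_att = 1/2·(g−p) = 1/2·(-1,-9) = (-0.5000,-4.5000)
o1: d²=98 > ρ²=51 → inactive
o2: d²=16 ≤ ρ²=51; F_rep = 33·(4,0)/16² = (0.5156,0.0000)
o3: d²=148 > ρ²=51 → inactive
F = F_att + ΣF_rep = (0.0156,-4.5000)
p' = p + 1/10·F = (4.0016,3.5500)

Fx=0.0156 Fy=-4.5000 x'=4.0016 y'=3.5500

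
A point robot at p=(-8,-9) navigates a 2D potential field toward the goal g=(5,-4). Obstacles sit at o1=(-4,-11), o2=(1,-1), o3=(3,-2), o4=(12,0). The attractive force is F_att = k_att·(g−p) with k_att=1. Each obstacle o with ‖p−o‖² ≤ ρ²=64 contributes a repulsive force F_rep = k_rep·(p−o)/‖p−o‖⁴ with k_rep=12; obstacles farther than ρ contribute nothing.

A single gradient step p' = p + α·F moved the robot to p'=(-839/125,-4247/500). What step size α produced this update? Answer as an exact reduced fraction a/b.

F_att = 1·(g−p) = 1·(13,5) = (13.0000,5.0000)
o1: d²=20 ≤ ρ²=64; F_rep = 12·(-4,2)/20² = (-0.1200,0.0600)
o2: d²=145 > ρ²=64 → inactive
o3: d²=170 > ρ²=64 → inactive
o4: d²=481 > ρ²=64 → inactive
F = F_att + ΣF_rep = (12.8800,5.0600)
Δp = p'−p = (1.2880,0.5060); α = Δx/Fx = (161/125) / (322/25) = 1/10
check: Δy/Fy = (253/500) / (253/50) = 1/10 ✓

α = 1/10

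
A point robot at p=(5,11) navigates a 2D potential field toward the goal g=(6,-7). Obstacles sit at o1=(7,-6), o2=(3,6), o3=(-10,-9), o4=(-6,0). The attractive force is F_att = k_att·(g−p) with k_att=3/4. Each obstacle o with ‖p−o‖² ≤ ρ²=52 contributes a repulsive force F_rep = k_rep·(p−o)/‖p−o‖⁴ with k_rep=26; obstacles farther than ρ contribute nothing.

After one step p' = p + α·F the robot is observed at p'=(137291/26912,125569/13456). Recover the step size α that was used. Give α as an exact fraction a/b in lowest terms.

α = 1/8

F_att = 3/4·(g−p) = 3/4·(1,-18) = (0.7500,-13.5000)
o1: d²=293 > ρ²=52 → inactive
o2: d²=29 ≤ ρ²=52; F_rep = 26·(2,5)/29² = (0.0618,0.1546)
o3: d²=625 > ρ²=52 → inactive
o4: d²=242 > ρ²=52 → inactive
F = F_att + ΣF_rep = (0.8118,-13.3454)
Δp = p'−p = (0.1015,-1.6682); α = Δx/Fx = (2731/26912) / (2731/3364) = 1/8
check: Δy/Fy = (-22447/13456) / (-22447/1682) = 1/8 ✓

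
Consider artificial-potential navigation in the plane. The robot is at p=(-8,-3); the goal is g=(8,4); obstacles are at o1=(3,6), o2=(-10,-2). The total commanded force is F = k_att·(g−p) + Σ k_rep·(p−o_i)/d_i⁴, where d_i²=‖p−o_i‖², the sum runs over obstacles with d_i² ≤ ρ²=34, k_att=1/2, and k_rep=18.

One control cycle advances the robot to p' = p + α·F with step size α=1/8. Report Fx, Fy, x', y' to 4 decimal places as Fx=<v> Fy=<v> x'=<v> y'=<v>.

Fx=9.4400 Fy=2.7800 x'=-6.8200 y'=-2.6525

F_att = 1/2·(g−p) = 1/2·(16,7) = (8.0000,3.5000)
o1: d²=202 > ρ²=34 → inactive
o2: d²=5 ≤ ρ²=34; F_rep = 18·(2,-1)/5² = (1.4400,-0.7200)
F = F_att + ΣF_rep = (9.4400,2.7800)
p' = p + 1/8·F = (-6.8200,-2.6525)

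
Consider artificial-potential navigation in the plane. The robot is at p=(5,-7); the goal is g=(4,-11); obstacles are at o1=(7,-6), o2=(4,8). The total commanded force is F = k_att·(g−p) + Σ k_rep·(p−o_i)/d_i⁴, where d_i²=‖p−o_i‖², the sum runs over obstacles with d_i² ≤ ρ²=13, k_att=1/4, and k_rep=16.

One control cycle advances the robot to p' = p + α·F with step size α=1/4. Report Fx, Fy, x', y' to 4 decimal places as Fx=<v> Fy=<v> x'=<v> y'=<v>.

F_att = 1/4·(g−p) = 1/4·(-1,-4) = (-0.2500,-1.0000)
o1: d²=5 ≤ ρ²=13; F_rep = 16·(-2,-1)/5² = (-1.2800,-0.6400)
o2: d²=226 > ρ²=13 → inactive
F = F_att + ΣF_rep = (-1.5300,-1.6400)
p' = p + 1/4·F = (4.6175,-7.4100)

Fx=-1.5300 Fy=-1.6400 x'=4.6175 y'=-7.4100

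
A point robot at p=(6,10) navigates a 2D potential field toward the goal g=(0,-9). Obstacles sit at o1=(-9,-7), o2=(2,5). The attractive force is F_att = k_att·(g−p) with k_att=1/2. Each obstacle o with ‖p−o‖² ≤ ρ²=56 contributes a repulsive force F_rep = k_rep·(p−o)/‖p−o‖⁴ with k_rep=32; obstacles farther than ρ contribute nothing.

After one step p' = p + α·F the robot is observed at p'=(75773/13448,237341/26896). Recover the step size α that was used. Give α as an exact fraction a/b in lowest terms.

F_att = 1/2·(g−p) = 1/2·(-6,-19) = (-3.0000,-9.5000)
o1: d²=514 > ρ²=56 → inactive
o2: d²=41 ≤ ρ²=56; F_rep = 32·(4,5)/41² = (0.0761,0.0952)
F = F_att + ΣF_rep = (-2.9239,-9.4048)
Δp = p'−p = (-0.3655,-1.1756); α = Δx/Fx = (-4915/13448) / (-4915/1681) = 1/8
check: Δy/Fy = (-31619/26896) / (-31619/3362) = 1/8 ✓

α = 1/8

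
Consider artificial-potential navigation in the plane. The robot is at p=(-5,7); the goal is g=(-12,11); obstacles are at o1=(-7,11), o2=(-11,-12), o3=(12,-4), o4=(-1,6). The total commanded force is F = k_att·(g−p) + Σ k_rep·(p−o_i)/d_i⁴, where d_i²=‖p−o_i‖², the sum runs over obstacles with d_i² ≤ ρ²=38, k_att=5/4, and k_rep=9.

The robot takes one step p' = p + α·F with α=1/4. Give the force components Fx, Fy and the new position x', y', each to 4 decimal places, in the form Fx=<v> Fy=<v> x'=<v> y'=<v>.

F_att = 5/4·(g−p) = 5/4·(-7,4) = (-8.7500,5.0000)
o1: d²=20 ≤ ρ²=38; F_rep = 9·(2,-4)/20² = (0.0450,-0.0900)
o2: d²=397 > ρ²=38 → inactive
o3: d²=410 > ρ²=38 → inactive
o4: d²=17 ≤ ρ²=38; F_rep = 9·(-4,1)/17² = (-0.1246,0.0311)
F = F_att + ΣF_rep = (-8.8296,4.9411)
p' = p + 1/4·F = (-7.2074,8.2353)

Fx=-8.8296 Fy=4.9411 x'=-7.2074 y'=8.2353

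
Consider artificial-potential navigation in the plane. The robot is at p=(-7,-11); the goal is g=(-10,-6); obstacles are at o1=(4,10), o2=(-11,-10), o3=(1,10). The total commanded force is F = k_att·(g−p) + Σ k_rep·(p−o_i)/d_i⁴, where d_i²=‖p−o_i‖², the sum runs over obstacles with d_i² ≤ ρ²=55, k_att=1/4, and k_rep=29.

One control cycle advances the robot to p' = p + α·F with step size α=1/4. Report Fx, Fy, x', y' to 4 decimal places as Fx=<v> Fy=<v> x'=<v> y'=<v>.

F_att = 1/4·(g−p) = 1/4·(-3,5) = (-0.7500,1.2500)
o1: d²=562 > ρ²=55 → inactive
o2: d²=17 ≤ ρ²=55; F_rep = 29·(4,-1)/17² = (0.4014,-0.1003)
o3: d²=505 > ρ²=55 → inactive
F = F_att + ΣF_rep = (-0.3486,1.1497)
p' = p + 1/4·F = (-7.0872,-10.7126)

Fx=-0.3486 Fy=1.1497 x'=-7.0872 y'=-10.7126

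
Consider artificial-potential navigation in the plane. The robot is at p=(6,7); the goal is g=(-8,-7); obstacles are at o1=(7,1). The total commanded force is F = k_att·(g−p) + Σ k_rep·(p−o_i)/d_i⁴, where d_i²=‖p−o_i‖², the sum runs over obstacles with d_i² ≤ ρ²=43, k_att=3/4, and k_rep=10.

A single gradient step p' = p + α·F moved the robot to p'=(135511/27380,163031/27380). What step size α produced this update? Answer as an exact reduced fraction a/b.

α = 1/10

F_att = 3/4·(g−p) = 3/4·(-14,-14) = (-10.5000,-10.5000)
o1: d²=37 ≤ ρ²=43; F_rep = 10·(-1,6)/37² = (-0.0073,0.0438)
F = F_att + ΣF_rep = (-10.5073,-10.4562)
Δp = p'−p = (-1.0507,-1.0456); α = Δx/Fx = (-28769/27380) / (-28769/2738) = 1/10
check: Δy/Fy = (-28629/27380) / (-28629/2738) = 1/10 ✓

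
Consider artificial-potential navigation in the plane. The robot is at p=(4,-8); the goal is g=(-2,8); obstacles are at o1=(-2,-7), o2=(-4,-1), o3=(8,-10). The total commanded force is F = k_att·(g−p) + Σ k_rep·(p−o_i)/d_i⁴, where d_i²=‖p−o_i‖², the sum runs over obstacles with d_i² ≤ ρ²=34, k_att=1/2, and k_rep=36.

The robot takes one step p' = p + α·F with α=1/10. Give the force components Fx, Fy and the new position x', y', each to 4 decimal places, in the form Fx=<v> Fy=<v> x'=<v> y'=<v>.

Fx=-3.3600 Fy=8.1800 x'=3.6640 y'=-7.1820

F_att = 1/2·(g−p) = 1/2·(-6,16) = (-3.0000,8.0000)
o1: d²=37 > ρ²=34 → inactive
o2: d²=113 > ρ²=34 → inactive
o3: d²=20 ≤ ρ²=34; F_rep = 36·(-4,2)/20² = (-0.3600,0.1800)
F = F_att + ΣF_rep = (-3.3600,8.1800)
p' = p + 1/10·F = (3.6640,-7.1820)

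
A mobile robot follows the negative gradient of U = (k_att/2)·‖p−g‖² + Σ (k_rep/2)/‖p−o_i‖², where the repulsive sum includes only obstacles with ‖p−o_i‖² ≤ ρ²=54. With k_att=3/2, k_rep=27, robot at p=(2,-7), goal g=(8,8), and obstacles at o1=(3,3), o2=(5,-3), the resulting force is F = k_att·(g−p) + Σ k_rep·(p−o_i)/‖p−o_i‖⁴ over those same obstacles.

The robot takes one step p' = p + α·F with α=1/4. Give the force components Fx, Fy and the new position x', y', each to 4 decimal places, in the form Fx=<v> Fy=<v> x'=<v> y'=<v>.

Fx=8.8704 Fy=22.3272 x'=4.2176 y'=-1.4182

F_att = 3/2·(g−p) = 3/2·(6,15) = (9.0000,22.5000)
o1: d²=101 > ρ²=54 → inactive
o2: d²=25 ≤ ρ²=54; F_rep = 27·(-3,-4)/25² = (-0.1296,-0.1728)
F = F_att + ΣF_rep = (8.8704,22.3272)
p' = p + 1/4·F = (4.2176,-1.4182)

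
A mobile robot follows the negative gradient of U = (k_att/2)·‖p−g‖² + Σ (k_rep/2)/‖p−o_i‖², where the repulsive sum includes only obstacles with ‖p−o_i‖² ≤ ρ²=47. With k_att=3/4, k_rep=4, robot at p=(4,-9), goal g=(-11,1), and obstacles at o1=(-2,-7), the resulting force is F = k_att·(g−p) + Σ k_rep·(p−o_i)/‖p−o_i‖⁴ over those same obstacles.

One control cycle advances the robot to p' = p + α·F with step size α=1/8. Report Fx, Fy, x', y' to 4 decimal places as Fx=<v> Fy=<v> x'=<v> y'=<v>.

F_att = 3/4·(g−p) = 3/4·(-15,10) = (-11.2500,7.5000)
o1: d²=40 ≤ ρ²=47; F_rep = 4·(6,-2)/40² = (0.0150,-0.0050)
F = F_att + ΣF_rep = (-11.2350,7.4950)
p' = p + 1/8·F = (2.5956,-8.0631)

Fx=-11.2350 Fy=7.4950 x'=2.5956 y'=-8.0631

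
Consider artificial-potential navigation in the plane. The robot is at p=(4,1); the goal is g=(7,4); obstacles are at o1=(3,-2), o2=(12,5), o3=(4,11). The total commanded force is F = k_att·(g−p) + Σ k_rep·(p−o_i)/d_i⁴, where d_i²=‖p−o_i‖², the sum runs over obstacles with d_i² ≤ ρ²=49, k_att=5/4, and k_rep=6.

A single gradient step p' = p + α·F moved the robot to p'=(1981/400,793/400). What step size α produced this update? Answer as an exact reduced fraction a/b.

F_att = 5/4·(g−p) = 5/4·(3,3) = (3.7500,3.7500)
o1: d²=10 ≤ ρ²=49; F_rep = 6·(1,3)/10² = (0.0600,0.1800)
o2: d²=80 > ρ²=49 → inactive
o3: d²=100 > ρ²=49 → inactive
F = F_att + ΣF_rep = (3.8100,3.9300)
Δp = p'−p = (0.9525,0.9825); α = Δx/Fx = (381/400) / (381/100) = 1/4
check: Δy/Fy = (393/400) / (393/100) = 1/4 ✓

α = 1/4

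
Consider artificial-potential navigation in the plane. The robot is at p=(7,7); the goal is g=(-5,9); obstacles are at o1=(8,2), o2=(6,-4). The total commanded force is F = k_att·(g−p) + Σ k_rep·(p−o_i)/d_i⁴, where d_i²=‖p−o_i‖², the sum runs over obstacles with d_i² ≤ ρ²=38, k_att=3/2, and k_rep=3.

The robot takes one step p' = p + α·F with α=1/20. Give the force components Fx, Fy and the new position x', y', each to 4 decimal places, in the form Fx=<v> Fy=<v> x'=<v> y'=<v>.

F_att = 3/2·(g−p) = 3/2·(-12,2) = (-18.0000,3.0000)
o1: d²=26 ≤ ρ²=38; F_rep = 3·(-1,5)/26² = (-0.0044,0.0222)
o2: d²=122 > ρ²=38 → inactive
F = F_att + ΣF_rep = (-18.0044,3.0222)
p' = p + 1/20·F = (6.0998,7.1511)

Fx=-18.0044 Fy=3.0222 x'=6.0998 y'=7.1511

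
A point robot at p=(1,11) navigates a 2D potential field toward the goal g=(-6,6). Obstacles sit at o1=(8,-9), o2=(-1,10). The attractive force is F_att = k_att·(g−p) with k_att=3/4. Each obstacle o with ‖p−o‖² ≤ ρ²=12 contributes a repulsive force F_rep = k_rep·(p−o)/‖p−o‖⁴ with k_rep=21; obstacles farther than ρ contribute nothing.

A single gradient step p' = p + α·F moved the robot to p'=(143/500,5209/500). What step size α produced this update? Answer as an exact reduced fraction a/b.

F_att = 3/4·(g−p) = 3/4·(-7,-5) = (-5.2500,-3.7500)
o1: d²=449 > ρ²=12 → inactive
o2: d²=5 ≤ ρ²=12; F_rep = 21·(2,1)/5² = (1.6800,0.8400)
F = F_att + ΣF_rep = (-3.5700,-2.9100)
Δp = p'−p = (-0.7140,-0.5820); α = Δx/Fx = (-357/500) / (-357/100) = 1/5
check: Δy/Fy = (-291/500) / (-291/100) = 1/5 ✓

α = 1/5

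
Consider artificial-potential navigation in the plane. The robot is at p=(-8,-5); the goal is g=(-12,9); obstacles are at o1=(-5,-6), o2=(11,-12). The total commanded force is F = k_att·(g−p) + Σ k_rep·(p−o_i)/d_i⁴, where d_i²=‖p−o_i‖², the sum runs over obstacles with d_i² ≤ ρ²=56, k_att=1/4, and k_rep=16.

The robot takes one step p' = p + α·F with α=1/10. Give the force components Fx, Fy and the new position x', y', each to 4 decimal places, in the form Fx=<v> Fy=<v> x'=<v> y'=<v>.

Fx=-1.4800 Fy=3.6600 x'=-8.1480 y'=-4.6340

F_att = 1/4·(g−p) = 1/4·(-4,14) = (-1.0000,3.5000)
o1: d²=10 ≤ ρ²=56; F_rep = 16·(-3,1)/10² = (-0.4800,0.1600)
o2: d²=410 > ρ²=56 → inactive
F = F_att + ΣF_rep = (-1.4800,3.6600)
p' = p + 1/10·F = (-8.1480,-4.6340)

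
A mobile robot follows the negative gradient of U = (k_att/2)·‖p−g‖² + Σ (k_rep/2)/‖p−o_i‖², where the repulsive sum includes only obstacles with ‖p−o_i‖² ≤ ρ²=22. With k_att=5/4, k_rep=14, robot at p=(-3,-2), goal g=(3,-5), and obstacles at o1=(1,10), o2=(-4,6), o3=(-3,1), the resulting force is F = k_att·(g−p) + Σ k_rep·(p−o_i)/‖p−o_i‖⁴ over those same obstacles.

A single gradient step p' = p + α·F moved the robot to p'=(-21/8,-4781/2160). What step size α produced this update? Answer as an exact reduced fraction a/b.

F_att = 5/4·(g−p) = 5/4·(6,-3) = (7.5000,-3.7500)
o1: d²=160 > ρ²=22 → inactive
o2: d²=65 > ρ²=22 → inactive
o3: d²=9 ≤ ρ²=22; F_rep = 14·(0,-3)/9² = (0.0000,-0.5185)
F = F_att + ΣF_rep = (7.5000,-4.2685)
Δp = p'−p = (0.3750,-0.2134); α = Δx/Fx = (3/8) / (15/2) = 1/20
check: Δy/Fy = (-461/2160) / (-461/108) = 1/20 ✓

α = 1/20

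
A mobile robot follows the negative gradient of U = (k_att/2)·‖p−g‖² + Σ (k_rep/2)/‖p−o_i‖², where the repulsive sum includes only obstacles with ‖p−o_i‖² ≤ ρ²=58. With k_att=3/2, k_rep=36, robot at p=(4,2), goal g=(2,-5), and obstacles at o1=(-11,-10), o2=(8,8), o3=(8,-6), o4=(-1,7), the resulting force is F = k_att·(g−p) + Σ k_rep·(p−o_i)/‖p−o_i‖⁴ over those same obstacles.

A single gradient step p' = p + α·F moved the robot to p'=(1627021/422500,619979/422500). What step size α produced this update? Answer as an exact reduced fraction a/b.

F_att = 3/2·(g−p) = 3/2·(-2,-7) = (-3.0000,-10.5000)
o1: d²=369 > ρ²=58 → inactive
o2: d²=52 ≤ ρ²=58; F_rep = 36·(-4,-6)/52² = (-0.0533,-0.0799)
o3: d²=80 > ρ²=58 → inactive
o4: d²=50 ≤ ρ²=58; F_rep = 36·(5,-5)/50² = (0.0720,-0.0720)
F = F_att + ΣF_rep = (-2.9813,-10.6519)
Δp = p'−p = (-0.1491,-0.5326); α = Δx/Fx = (-62979/422500) / (-62979/21125) = 1/20
check: Δy/Fy = (-225021/422500) / (-225021/21125) = 1/20 ✓

α = 1/20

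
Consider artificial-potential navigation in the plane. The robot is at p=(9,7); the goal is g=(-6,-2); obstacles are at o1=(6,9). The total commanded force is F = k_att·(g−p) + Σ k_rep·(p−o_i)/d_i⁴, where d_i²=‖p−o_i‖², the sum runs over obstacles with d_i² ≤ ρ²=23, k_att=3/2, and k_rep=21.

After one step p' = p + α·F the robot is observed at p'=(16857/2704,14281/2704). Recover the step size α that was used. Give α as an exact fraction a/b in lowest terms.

F_att = 3/2·(g−p) = 3/2·(-15,-9) = (-22.5000,-13.5000)
o1: d²=13 ≤ ρ²=23; F_rep = 21·(3,-2)/13² = (0.3728,-0.2485)
F = F_att + ΣF_rep = (-22.1272,-13.7485)
Δp = p'−p = (-2.7659,-1.7186); α = Δx/Fx = (-7479/2704) / (-7479/338) = 1/8
check: Δy/Fy = (-4647/2704) / (-4647/338) = 1/8 ✓

α = 1/8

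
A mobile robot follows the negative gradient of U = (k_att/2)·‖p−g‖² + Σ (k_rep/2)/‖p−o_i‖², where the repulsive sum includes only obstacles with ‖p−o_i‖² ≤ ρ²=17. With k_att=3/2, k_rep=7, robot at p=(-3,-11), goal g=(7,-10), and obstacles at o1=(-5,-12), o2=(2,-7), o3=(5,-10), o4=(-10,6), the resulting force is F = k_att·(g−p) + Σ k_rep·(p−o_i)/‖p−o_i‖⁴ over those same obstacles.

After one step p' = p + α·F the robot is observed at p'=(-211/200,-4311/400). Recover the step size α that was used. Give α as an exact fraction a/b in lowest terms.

α = 1/8

F_att = 3/2·(g−p) = 3/2·(10,1) = (15.0000,1.5000)
o1: d²=5 ≤ ρ²=17; F_rep = 7·(2,1)/5² = (0.5600,0.2800)
o2: d²=41 > ρ²=17 → inactive
o3: d²=65 > ρ²=17 → inactive
o4: d²=338 > ρ²=17 → inactive
F = F_att + ΣF_rep = (15.5600,1.7800)
Δp = p'−p = (1.9450,0.2225); α = Δx/Fx = (389/200) / (389/25) = 1/8
check: Δy/Fy = (89/400) / (89/50) = 1/8 ✓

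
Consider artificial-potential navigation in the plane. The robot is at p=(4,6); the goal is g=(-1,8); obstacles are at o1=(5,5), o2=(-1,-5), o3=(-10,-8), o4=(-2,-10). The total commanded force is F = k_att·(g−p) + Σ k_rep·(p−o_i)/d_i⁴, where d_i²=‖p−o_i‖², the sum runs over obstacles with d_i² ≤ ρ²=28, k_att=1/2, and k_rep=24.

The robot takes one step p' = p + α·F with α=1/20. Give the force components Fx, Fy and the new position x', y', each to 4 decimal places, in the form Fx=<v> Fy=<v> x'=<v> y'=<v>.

F_att = 1/2·(g−p) = 1/2·(-5,2) = (-2.5000,1.0000)
o1: d²=2 ≤ ρ²=28; F_rep = 24·(-1,1)/2² = (-6.0000,6.0000)
o2: d²=146 > ρ²=28 → inactive
o3: d²=392 > ρ²=28 → inactive
o4: d²=292 > ρ²=28 → inactive
F = F_att + ΣF_rep = (-8.5000,7.0000)
p' = p + 1/20·F = (3.5750,6.3500)

Fx=-8.5000 Fy=7.0000 x'=3.5750 y'=6.3500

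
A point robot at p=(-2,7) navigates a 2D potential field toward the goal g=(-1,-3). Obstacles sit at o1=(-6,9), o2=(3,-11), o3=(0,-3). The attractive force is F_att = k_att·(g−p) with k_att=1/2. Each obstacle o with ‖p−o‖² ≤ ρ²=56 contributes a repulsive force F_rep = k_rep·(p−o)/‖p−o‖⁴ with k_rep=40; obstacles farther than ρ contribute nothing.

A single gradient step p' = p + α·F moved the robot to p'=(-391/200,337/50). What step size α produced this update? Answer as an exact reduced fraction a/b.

F_att = 1/2·(g−p) = 1/2·(1,-10) = (0.5000,-5.0000)
o1: d²=20 ≤ ρ²=56; F_rep = 40·(4,-2)/20² = (0.4000,-0.2000)
o2: d²=349 > ρ²=56 → inactive
o3: d²=104 > ρ²=56 → inactive
F = F_att + ΣF_rep = (0.9000,-5.2000)
Δp = p'−p = (0.0450,-0.2600); α = Δx/Fx = (9/200) / (9/10) = 1/20
check: Δy/Fy = (-13/50) / (-26/5) = 1/20 ✓

α = 1/20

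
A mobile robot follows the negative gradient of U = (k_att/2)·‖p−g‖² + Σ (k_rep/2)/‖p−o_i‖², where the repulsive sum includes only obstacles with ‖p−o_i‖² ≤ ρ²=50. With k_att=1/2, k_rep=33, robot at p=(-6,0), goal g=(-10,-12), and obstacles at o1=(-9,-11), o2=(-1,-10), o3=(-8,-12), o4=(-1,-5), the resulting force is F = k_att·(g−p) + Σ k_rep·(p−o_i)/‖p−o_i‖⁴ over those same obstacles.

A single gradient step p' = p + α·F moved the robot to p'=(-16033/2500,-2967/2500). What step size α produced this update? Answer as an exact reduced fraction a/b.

F_att = 1/2·(g−p) = 1/2·(-4,-12) = (-2.0000,-6.0000)
o1: d²=130 > ρ²=50 → inactive
o2: d²=125 > ρ²=50 → inactive
o3: d²=148 > ρ²=50 → inactive
o4: d²=50 ≤ ρ²=50; F_rep = 33·(-5,5)/50² = (-0.0660,0.0660)
F = F_att + ΣF_rep = (-2.0660,-5.9340)
Δp = p'−p = (-0.4132,-1.1868); α = Δx/Fx = (-1033/2500) / (-1033/500) = 1/5
check: Δy/Fy = (-2967/2500) / (-2967/500) = 1/5 ✓

α = 1/5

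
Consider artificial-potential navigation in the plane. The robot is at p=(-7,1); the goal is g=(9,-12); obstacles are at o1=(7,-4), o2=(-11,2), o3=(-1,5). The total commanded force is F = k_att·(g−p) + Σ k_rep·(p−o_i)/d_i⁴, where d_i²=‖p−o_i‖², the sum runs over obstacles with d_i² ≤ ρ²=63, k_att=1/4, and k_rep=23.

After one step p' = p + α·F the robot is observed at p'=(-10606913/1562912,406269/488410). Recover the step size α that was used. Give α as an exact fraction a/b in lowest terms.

α = 1/20

F_att = 1/4·(g−p) = 1/4·(16,-13) = (4.0000,-3.2500)
o1: d²=221 > ρ²=63 → inactive
o2: d²=17 ≤ ρ²=63; F_rep = 23·(4,-1)/17² = (0.3183,-0.0796)
o3: d²=52 ≤ ρ²=63; F_rep = 23·(-6,-4)/52² = (-0.0510,-0.0340)
F = F_att + ΣF_rep = (4.2673,-3.3636)
Δp = p'−p = (0.2134,-0.1682); α = Δx/Fx = (333471/1562912) / (1667355/390728) = 1/20
check: Δy/Fy = (-82141/488410) / (-164282/48841) = 1/20 ✓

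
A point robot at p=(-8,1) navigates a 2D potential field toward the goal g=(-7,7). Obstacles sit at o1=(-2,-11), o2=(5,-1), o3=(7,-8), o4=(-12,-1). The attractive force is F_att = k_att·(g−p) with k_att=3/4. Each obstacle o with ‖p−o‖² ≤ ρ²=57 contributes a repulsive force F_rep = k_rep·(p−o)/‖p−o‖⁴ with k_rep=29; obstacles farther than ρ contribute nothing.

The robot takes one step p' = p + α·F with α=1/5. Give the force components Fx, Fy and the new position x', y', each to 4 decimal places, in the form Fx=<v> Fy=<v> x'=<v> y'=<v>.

Fx=1.0400 Fy=4.6450 x'=-7.7920 y'=1.9290

F_att = 3/4·(g−p) = 3/4·(1,6) = (0.7500,4.5000)
o1: d²=180 > ρ²=57 → inactive
o2: d²=173 > ρ²=57 → inactive
o3: d²=306 > ρ²=57 → inactive
o4: d²=20 ≤ ρ²=57; F_rep = 29·(4,2)/20² = (0.2900,0.1450)
F = F_att + ΣF_rep = (1.0400,4.6450)
p' = p + 1/5·F = (-7.7920,1.9290)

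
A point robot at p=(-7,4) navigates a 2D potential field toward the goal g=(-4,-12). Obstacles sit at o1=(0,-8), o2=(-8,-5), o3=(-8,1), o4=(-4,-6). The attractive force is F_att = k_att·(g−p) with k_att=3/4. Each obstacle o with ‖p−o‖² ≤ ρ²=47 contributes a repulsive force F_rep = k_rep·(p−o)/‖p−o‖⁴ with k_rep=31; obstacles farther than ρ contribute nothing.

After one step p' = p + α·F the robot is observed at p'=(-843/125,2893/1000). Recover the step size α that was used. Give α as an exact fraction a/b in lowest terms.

F_att = 3/4·(g−p) = 3/4·(3,-16) = (2.2500,-12.0000)
o1: d²=193 > ρ²=47 → inactive
o2: d²=82 > ρ²=47 → inactive
o3: d²=10 ≤ ρ²=47; F_rep = 31·(1,3)/10² = (0.3100,0.9300)
o4: d²=109 > ρ²=47 → inactive
F = F_att + ΣF_rep = (2.5600,-11.0700)
Δp = p'−p = (0.2560,-1.1070); α = Δx/Fx = (32/125) / (64/25) = 1/10
check: Δy/Fy = (-1107/1000) / (-1107/100) = 1/10 ✓

α = 1/10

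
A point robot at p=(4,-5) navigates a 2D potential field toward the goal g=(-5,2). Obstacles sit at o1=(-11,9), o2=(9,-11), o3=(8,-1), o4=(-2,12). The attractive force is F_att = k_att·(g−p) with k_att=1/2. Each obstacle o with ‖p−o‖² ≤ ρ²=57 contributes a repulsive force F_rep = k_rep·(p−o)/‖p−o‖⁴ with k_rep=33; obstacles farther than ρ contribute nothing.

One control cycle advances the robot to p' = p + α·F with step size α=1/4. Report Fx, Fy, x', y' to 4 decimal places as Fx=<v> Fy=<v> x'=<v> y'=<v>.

Fx=-4.6289 Fy=3.3711 x'=2.8428 y'=-4.1572

F_att = 1/2·(g−p) = 1/2·(-9,7) = (-4.5000,3.5000)
o1: d²=421 > ρ²=57 → inactive
o2: d²=61 > ρ²=57 → inactive
o3: d²=32 ≤ ρ²=57; F_rep = 33·(-4,-4)/32² = (-0.1289,-0.1289)
o4: d²=325 > ρ²=57 → inactive
F = F_att + ΣF_rep = (-4.6289,3.3711)
p' = p + 1/4·F = (2.8428,-4.1572)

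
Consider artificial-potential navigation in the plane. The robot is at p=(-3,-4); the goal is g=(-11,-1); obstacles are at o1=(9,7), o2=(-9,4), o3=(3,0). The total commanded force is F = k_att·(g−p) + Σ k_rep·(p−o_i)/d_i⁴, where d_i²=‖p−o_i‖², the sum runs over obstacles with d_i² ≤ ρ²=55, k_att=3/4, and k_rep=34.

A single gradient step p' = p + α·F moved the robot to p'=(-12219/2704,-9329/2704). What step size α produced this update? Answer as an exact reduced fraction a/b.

F_att = 3/4·(g−p) = 3/4·(-8,3) = (-6.0000,2.2500)
o1: d²=265 > ρ²=55 → inactive
o2: d²=100 > ρ²=55 → inactive
o3: d²=52 ≤ ρ²=55; F_rep = 34·(-6,-4)/52² = (-0.0754,-0.0503)
F = F_att + ΣF_rep = (-6.0754,2.1997)
Δp = p'−p = (-1.5189,0.5499); α = Δx/Fx = (-4107/2704) / (-4107/676) = 1/4
check: Δy/Fy = (1487/2704) / (1487/676) = 1/4 ✓

α = 1/4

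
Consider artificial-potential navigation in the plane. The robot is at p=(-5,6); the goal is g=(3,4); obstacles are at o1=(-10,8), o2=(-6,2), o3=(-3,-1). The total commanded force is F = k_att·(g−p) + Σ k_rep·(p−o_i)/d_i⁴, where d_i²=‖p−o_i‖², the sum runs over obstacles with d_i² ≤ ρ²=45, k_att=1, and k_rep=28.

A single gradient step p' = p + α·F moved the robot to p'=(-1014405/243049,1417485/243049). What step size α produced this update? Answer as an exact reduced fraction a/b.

α = 1/10

F_att = 1·(g−p) = 1·(8,-2) = (8.0000,-2.0000)
o1: d²=29 ≤ ρ²=45; F_rep = 28·(5,-2)/29² = (0.1665,-0.0666)
o2: d²=17 ≤ ρ²=45; F_rep = 28·(1,4)/17² = (0.0969,0.3875)
o3: d²=53 > ρ²=45 → inactive
F = F_att + ΣF_rep = (8.2634,-1.6790)
Δp = p'−p = (0.8263,-0.1679); α = Δx/Fx = (200840/243049) / (2008400/243049) = 1/10
check: Δy/Fy = (-40809/243049) / (-408090/243049) = 1/10 ✓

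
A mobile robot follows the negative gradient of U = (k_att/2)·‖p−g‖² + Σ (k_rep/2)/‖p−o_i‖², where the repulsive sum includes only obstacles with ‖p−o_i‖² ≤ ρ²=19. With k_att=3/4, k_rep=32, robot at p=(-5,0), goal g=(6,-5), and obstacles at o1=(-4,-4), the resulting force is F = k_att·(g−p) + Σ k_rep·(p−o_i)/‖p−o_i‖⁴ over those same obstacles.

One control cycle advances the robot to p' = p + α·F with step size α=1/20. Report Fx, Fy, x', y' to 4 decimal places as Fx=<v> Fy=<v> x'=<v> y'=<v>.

Fx=8.1393 Fy=-3.3071 x'=-4.5930 y'=-0.1654

F_att = 3/4·(g−p) = 3/4·(11,-5) = (8.2500,-3.7500)
o1: d²=17 ≤ ρ²=19; F_rep = 32·(-1,4)/17² = (-0.1107,0.4429)
F = F_att + ΣF_rep = (8.1393,-3.3071)
p' = p + 1/20·F = (-4.5930,-0.1654)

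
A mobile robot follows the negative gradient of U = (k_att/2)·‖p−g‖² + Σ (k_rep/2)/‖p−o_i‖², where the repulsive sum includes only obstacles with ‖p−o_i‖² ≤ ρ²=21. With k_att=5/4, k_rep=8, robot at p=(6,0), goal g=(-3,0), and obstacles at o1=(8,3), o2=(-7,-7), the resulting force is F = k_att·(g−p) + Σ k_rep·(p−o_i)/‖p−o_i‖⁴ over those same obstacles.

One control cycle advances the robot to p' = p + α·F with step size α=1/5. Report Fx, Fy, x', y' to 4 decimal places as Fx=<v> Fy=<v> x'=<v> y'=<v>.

Fx=-11.3447 Fy=-0.1420 x'=3.7311 y'=-0.0284

F_att = 5/4·(g−p) = 5/4·(-9,0) = (-11.2500,0.0000)
o1: d²=13 ≤ ρ²=21; F_rep = 8·(-2,-3)/13² = (-0.0947,-0.1420)
o2: d²=218 > ρ²=21 → inactive
F = F_att + ΣF_rep = (-11.3447,-0.1420)
p' = p + 1/5·F = (3.7311,-0.0284)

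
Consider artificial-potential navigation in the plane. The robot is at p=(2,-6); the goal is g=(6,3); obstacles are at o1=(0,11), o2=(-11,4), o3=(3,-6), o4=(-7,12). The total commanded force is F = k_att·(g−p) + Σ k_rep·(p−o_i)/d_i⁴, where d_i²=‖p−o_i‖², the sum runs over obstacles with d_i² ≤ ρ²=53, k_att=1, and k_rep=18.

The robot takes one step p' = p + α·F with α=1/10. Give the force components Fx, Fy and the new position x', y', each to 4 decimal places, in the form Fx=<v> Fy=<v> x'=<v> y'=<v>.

F_att = 1·(g−p) = 1·(4,9) = (4.0000,9.0000)
o1: d²=293 > ρ²=53 → inactive
o2: d²=269 > ρ²=53 → inactive
o3: d²=1 ≤ ρ²=53; F_rep = 18·(-1,0)/1² = (-18.0000,0.0000)
o4: d²=405 > ρ²=53 → inactive
F = F_att + ΣF_rep = (-14.0000,9.0000)
p' = p + 1/10·F = (0.6000,-5.1000)

Fx=-14.0000 Fy=9.0000 x'=0.6000 y'=-5.1000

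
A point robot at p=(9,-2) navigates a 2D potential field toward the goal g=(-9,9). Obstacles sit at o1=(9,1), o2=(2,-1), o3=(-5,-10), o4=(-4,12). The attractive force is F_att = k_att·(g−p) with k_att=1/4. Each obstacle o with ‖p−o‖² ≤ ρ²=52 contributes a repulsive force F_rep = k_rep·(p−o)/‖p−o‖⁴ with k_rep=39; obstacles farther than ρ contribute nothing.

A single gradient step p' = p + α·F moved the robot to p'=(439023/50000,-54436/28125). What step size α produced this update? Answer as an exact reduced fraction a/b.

F_att = 1/4·(g−p) = 1/4·(-18,11) = (-4.5000,2.7500)
o1: d²=9 ≤ ρ²=52; F_rep = 39·(0,-3)/9² = (0.0000,-1.4444)
o2: d²=50 ≤ ρ²=52; F_rep = 39·(7,-1)/50² = (0.1092,-0.0156)
o3: d²=260 > ρ²=52 → inactive
o4: d²=365 > ρ²=52 → inactive
F = F_att + ΣF_rep = (-4.3908,1.2900)
Δp = p'−p = (-0.2195,0.0645); α = Δx/Fx = (-10977/50000) / (-10977/2500) = 1/20
check: Δy/Fy = (1814/28125) / (7256/5625) = 1/20 ✓

α = 1/20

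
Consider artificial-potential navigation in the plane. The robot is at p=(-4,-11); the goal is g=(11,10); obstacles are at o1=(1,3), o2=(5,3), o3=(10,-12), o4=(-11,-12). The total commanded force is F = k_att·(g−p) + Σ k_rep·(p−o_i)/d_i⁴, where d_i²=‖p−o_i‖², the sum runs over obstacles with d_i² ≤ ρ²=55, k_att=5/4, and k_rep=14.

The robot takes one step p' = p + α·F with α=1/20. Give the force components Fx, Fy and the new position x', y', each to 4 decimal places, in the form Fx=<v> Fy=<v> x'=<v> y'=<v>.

F_att = 5/4·(g−p) = 5/4·(15,21) = (18.7500,26.2500)
o1: d²=221 > ρ²=55 → inactive
o2: d²=277 > ρ²=55 → inactive
o3: d²=197 > ρ²=55 → inactive
o4: d²=50 ≤ ρ²=55; F_rep = 14·(7,1)/50² = (0.0392,0.0056)
F = F_att + ΣF_rep = (18.7892,26.2556)
p' = p + 1/20·F = (-3.0605,-9.6872)

Fx=18.7892 Fy=26.2556 x'=-3.0605 y'=-9.6872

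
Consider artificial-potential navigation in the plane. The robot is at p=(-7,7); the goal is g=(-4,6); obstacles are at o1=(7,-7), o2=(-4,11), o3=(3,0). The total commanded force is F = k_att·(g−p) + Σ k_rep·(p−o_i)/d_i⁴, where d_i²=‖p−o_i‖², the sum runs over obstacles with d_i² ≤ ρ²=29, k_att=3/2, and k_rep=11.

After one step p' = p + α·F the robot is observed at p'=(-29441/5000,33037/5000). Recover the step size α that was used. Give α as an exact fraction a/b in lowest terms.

α = 1/4

F_att = 3/2·(g−p) = 3/2·(3,-1) = (4.5000,-1.5000)
o1: d²=392 > ρ²=29 → inactive
o2: d²=25 ≤ ρ²=29; F_rep = 11·(-3,-4)/25² = (-0.0528,-0.0704)
o3: d²=149 > ρ²=29 → inactive
F = F_att + ΣF_rep = (4.4472,-1.5704)
Δp = p'−p = (1.1118,-0.3926); α = Δx/Fx = (5559/5000) / (5559/1250) = 1/4
check: Δy/Fy = (-1963/5000) / (-1963/1250) = 1/4 ✓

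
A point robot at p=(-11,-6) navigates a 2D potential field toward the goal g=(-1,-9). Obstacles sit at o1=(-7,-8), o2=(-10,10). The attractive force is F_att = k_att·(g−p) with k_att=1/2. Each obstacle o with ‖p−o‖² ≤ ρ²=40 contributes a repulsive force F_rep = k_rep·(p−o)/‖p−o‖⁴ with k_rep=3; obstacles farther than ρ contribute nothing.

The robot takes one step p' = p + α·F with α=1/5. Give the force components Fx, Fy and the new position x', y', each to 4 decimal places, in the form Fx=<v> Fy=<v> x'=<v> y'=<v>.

Fx=4.9700 Fy=-1.4850 x'=-10.0060 y'=-6.2970

F_att = 1/2·(g−p) = 1/2·(10,-3) = (5.0000,-1.5000)
o1: d²=20 ≤ ρ²=40; F_rep = 3·(-4,2)/20² = (-0.0300,0.0150)
o2: d²=257 > ρ²=40 → inactive
F = F_att + ΣF_rep = (4.9700,-1.4850)
p' = p + 1/5·F = (-10.0060,-6.2970)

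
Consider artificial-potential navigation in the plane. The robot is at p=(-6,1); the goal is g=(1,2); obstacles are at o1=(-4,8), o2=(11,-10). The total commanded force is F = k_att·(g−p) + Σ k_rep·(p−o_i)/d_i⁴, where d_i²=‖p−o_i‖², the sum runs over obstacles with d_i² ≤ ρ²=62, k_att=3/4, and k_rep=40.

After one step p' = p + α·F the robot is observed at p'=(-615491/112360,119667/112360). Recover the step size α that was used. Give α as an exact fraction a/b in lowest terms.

F_att = 3/4·(g−p) = 3/4·(7,1) = (5.2500,0.7500)
o1: d²=53 ≤ ρ²=62; F_rep = 40·(-2,-7)/53² = (-0.0285,-0.0997)
o2: d²=410 > ρ²=62 → inactive
F = F_att + ΣF_rep = (5.2215,0.6503)
Δp = p'−p = (0.5222,0.0650); α = Δx/Fx = (58669/112360) / (58669/11236) = 1/10
check: Δy/Fy = (7307/112360) / (7307/11236) = 1/10 ✓

α = 1/10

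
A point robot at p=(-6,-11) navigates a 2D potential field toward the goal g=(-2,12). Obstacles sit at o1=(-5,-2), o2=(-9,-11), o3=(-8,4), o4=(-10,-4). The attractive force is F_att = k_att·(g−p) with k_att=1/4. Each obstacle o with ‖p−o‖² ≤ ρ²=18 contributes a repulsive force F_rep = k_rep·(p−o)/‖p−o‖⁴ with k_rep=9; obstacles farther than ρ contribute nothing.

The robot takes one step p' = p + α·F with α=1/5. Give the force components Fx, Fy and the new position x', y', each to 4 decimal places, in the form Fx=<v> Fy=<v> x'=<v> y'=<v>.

F_att = 1/4·(g−p) = 1/4·(4,23) = (1.0000,5.7500)
o1: d²=82 > ρ²=18 → inactive
o2: d²=9 ≤ ρ²=18; F_rep = 9·(3,0)/9² = (0.3333,0.0000)
o3: d²=229 > ρ²=18 → inactive
o4: d²=65 > ρ²=18 → inactive
F = F_att + ΣF_rep = (1.3333,5.7500)
p' = p + 1/5·F = (-5.7333,-9.8500)

Fx=1.3333 Fy=5.7500 x'=-5.7333 y'=-9.8500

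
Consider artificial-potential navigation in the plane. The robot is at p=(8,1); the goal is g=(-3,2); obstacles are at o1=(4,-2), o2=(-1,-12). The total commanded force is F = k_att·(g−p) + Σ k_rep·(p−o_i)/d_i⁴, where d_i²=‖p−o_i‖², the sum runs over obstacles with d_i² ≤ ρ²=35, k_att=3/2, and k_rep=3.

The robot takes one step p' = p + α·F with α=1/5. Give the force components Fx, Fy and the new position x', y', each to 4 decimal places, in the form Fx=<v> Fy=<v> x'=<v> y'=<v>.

F_att = 3/2·(g−p) = 3/2·(-11,1) = (-16.5000,1.5000)
o1: d²=25 ≤ ρ²=35; F_rep = 3·(4,3)/25² = (0.0192,0.0144)
o2: d²=250 > ρ²=35 → inactive
F = F_att + ΣF_rep = (-16.4808,1.5144)
p' = p + 1/5·F = (4.7038,1.3029)

Fx=-16.4808 Fy=1.5144 x'=4.7038 y'=1.3029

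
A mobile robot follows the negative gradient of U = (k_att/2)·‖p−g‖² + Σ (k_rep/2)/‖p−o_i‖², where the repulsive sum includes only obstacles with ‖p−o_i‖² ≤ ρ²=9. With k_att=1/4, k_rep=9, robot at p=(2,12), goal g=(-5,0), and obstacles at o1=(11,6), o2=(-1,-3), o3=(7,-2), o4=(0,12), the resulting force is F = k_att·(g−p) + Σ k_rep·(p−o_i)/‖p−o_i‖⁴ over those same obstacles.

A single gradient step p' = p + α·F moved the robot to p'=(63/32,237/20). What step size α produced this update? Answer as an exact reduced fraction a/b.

F_att = 1/4·(g−p) = 1/4·(-7,-12) = (-1.7500,-3.0000)
o1: d²=117 > ρ²=9 → inactive
o2: d²=234 > ρ²=9 → inactive
o3: d²=221 > ρ²=9 → inactive
o4: d²=4 ≤ ρ²=9; F_rep = 9·(2,0)/4² = (1.1250,0.0000)
F = F_att + ΣF_rep = (-0.6250,-3.0000)
Δp = p'−p = (-0.0312,-0.1500); α = Δx/Fx = (-1/32) / (-5/8) = 1/20
check: Δy/Fy = (-3/20) / (-3) = 1/20 ✓

α = 1/20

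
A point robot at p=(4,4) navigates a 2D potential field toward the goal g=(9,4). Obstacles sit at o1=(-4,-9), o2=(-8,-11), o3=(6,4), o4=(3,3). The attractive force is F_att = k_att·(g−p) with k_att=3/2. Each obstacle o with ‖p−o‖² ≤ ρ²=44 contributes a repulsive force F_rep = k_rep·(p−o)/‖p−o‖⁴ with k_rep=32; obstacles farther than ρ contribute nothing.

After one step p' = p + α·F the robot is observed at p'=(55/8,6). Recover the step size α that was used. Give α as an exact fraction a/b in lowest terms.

α = 1/4

F_att = 3/2·(g−p) = 3/2·(5,0) = (7.5000,0.0000)
o1: d²=233 > ρ²=44 → inactive
o2: d²=369 > ρ²=44 → inactive
o3: d²=4 ≤ ρ²=44; F_rep = 32·(-2,0)/4² = (-4.0000,0.0000)
o4: d²=2 ≤ ρ²=44; F_rep = 32·(1,1)/2² = (8.0000,8.0000)
F = F_att + ΣF_rep = (11.5000,8.0000)
Δp = p'−p = (2.8750,2.0000); α = Δx/Fx = (23/8) / (23/2) = 1/4
check: Δy/Fy = (2) / (8) = 1/4 ✓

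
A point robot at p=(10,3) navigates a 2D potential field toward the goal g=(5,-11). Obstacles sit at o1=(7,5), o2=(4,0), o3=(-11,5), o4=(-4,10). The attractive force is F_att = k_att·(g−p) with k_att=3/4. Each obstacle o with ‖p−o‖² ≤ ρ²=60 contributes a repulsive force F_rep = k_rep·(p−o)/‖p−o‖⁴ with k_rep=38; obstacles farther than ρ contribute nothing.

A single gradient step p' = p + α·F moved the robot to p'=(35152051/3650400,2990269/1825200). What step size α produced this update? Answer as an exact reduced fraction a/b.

α = 1/8

F_att = 3/4·(g−p) = 3/4·(-5,-14) = (-3.7500,-10.5000)
o1: d²=13 ≤ ρ²=60; F_rep = 38·(3,-2)/13² = (0.6746,-0.4497)
o2: d²=45 ≤ ρ²=60; F_rep = 38·(6,3)/45² = (0.1126,0.0563)
o3: d²=445 > ρ²=60 → inactive
o4: d²=245 > ρ²=60 → inactive
F = F_att + ΣF_rep = (-2.9629,-10.8934)
Δp = p'−p = (-0.3704,-1.3617); α = Δx/Fx = (-1351949/3650400) / (-1351949/456300) = 1/8
check: Δy/Fy = (-2485331/1825200) / (-2485331/228150) = 1/8 ✓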